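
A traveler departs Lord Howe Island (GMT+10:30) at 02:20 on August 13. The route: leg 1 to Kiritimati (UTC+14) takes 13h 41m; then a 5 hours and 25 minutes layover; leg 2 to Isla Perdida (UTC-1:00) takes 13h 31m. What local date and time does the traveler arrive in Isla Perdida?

23:27 on August 13

Convert departure to UTC: 02:20 − 10:30 = 15:50 UTC on Aug 12.
Add 13 hours 41 minutes leg 1 → 05:31 UTC (Aug 13).
Add 5 hours 25 minutes layover in Kiritimati → 10:56 UTC.
Add 13 hours and 31 minutes leg 2 → 00:27 UTC (Aug 14).
Isla Perdida is UTC−1:00, so local arrival = 00:27 − 1:00 = 23:27 on Aug 13.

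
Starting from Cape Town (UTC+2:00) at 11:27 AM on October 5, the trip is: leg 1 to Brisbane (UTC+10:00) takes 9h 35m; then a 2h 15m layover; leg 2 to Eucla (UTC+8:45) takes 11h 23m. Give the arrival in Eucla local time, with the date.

Convert departure to UTC: 11:27 AM − 2:00 = 9:27 AM UTC on Oct 5.
Add 9 hours 35 minutes leg 1 → 7:02 PM UTC.
Add 2 hours and 15 minutes layover in Brisbane → 9:17 PM UTC.
Add 11 hours 23 minutes leg 2 → 8:40 AM UTC (Oct 6).
Eucla is UTC+8:45, so local arrival = 8:40 AM + 8:45 = 5:25 PM on Oct 6.

5:25 PM on October 6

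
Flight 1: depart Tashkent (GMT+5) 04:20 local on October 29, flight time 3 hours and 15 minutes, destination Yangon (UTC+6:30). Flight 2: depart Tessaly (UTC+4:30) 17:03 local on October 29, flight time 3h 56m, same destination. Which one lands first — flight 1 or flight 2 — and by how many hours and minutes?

Flight 1 in UTC: 04:20 − 5:00 = 23:20 on Oct 28.
+3 hours and 15 minutes → arrive 02:35 UTC on Oct 29.
Flight 2 in UTC: 17:03 − 4:30 = 12:33 on Oct 29.
+3 hours and 56 minutes → arrive 16:29 UTC on Oct 29.
Flight 1 lands earlier by 13 hours 54 minutes.

the first, by 13 hours 54 minutes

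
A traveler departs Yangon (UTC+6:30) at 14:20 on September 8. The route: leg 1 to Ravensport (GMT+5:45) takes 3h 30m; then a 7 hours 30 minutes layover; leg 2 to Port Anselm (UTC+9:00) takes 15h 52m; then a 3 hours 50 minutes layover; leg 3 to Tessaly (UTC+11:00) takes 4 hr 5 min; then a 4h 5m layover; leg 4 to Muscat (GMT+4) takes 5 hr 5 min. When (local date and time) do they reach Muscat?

07:47 on September 10

Convert departure to UTC: 14:20 − 6:30 = 07:50 UTC on Sep 8.
Add 3 hours and 30 minutes leg 1 → 11:20 UTC.
Add 7 hours 30 minutes layover in Ravensport → 18:50 UTC.
Add 15 hours 52 minutes leg 2 → 10:42 UTC (Sep 9).
Add 3 hours 50 minutes layover in Port Anselm → 14:32 UTC.
Add 4 hours 5 minutes leg 3 → 18:37 UTC.
Add 4 hours and 5 minutes layover in Tessaly → 22:42 UTC.
Add 5 hours and 5 minutes leg 4 → 03:47 UTC (Sep 10).
Muscat is UTC+4:00, so local arrival = 03:47 + 4:00 = 07:47 on Sep 10.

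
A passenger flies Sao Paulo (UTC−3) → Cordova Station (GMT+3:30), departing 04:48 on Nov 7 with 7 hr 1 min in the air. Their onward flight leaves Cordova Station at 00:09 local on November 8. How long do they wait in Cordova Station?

5 hours 50 minutes

Convert departure to UTC: 04:48 + 3:00 = 07:48 UTC on Nov 7.
Add 7 hours 1 minute flight time → 14:49 UTC.
Cordova Station is UTC+3:30, so local arrival = 14:49 + 3:30 = 18:19 on Nov 7.
Layover = 00:09 − 18:19 (+1 day) = 5 hours 50 minutes.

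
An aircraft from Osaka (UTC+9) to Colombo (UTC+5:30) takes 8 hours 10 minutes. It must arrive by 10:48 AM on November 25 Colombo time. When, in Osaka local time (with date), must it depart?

Target arrival in UTC: 10:48 AM − 5:30 = 5:18 AM on Nov 25.
Subtract 8 hours 10 minutes → departure 9:08 PM UTC on Nov 24.
Osaka is UTC+9:00: 9:08 PM + 9:00 = 6:08 AM on Nov 25.

6:08 AM on Nov 25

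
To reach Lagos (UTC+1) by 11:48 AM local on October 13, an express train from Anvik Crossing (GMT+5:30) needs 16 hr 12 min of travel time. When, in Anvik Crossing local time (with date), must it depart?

12:06 AM on Oct 13

Target arrival in UTC: 11:48 AM − 1:00 = 10:48 AM on Oct 13.
Subtract 16 hours and 12 minutes → departure 6:36 PM UTC on Oct 12.
Anvik Crossing is UTC+5:30: 6:36 PM + 5:30 = 12:06 AM on Oct 13.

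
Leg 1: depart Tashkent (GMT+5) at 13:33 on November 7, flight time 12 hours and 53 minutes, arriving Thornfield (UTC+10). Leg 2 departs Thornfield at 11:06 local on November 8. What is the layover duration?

3 hours 40 minutes

Convert departure to UTC: 13:33 − 5:00 = 08:33 UTC on Nov 7.
Add 12 hours 53 minutes flight time → 21:26 UTC.
Thornfield is UTC+10:00, so local arrival = 21:26 + 10:00 = 07:26 on Nov 8.
Layover = 11:06 − 07:26 = 3 hours 40 minutes.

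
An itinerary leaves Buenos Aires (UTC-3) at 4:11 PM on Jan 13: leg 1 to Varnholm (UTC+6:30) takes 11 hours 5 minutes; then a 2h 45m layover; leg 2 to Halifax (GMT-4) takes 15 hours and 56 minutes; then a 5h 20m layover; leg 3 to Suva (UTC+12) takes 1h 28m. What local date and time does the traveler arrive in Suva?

7:45 PM on Jan 15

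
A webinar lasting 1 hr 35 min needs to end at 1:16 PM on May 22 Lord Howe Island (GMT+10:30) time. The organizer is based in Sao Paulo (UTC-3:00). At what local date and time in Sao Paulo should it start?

Target end time in UTC: 1:16 PM − 10:30 = 2:46 AM on May 22.
Subtract 1 hour and 35 minutes → start 1:11 AM UTC on May 22.
Sao Paulo is UTC−3:00: 1:11 AM − 3:00 = 10:11 PM on May 21.

10:11 PM on May 21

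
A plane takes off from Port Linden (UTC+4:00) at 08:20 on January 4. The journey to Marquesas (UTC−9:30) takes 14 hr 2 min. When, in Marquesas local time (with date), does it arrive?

Convert departure to UTC: 08:20 − 4:00 = 04:20 UTC on Jan 4.
Add 14 hours 2 minutes travel time → 18:22 UTC.
Marquesas is UTC−9:30, so local arrival = 18:22 − 9:30 = 08:52 on Jan 4.

08:52 on January 4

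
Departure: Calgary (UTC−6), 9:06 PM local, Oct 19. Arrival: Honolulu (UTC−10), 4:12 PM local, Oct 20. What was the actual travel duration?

Departure in UTC: 9:06 PM + 6:00 = 3:06 AM on Oct 20.
Arrival in UTC: 4:12 PM + 10:00 = 2:12 AM on Oct 21.
Elapsed = 2:12 AM − 3:06 AM (+1 day) = 23 hours 6 minutes.

23 hours 6 minutes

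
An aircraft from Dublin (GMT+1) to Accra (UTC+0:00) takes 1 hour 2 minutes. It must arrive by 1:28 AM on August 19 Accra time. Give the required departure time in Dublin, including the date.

Target arrival is already UTC: 1:28 AM on Aug 19.
Subtract 1 hour 2 minutes → departure 12:26 AM UTC on Aug 19.
Dublin is UTC+1:00: 12:26 AM + 1:00 = 1:26 AM on Aug 19.

1:26 AM on Aug 19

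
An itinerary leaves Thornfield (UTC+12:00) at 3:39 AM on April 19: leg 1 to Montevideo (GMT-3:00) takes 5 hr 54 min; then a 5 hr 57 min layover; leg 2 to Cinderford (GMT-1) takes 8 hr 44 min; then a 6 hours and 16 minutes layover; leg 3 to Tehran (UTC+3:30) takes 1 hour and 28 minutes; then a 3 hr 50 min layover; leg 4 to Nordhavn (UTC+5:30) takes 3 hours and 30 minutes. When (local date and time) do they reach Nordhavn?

8:48 AM on April 20

Convert departure to UTC: 3:39 AM − 12:00 = 3:39 PM UTC on Apr 18.
Add 5 hours 54 minutes leg 1 → 9:33 PM UTC.
Add 5 hours and 57 minutes layover in Montevideo → 3:30 AM UTC (Apr 19).
Add 8 hours 44 minutes leg 2 → 12:14 PM UTC.
Add 6 hours 16 minutes layover in Cinderford → 6:30 PM UTC.
Add 1 hour and 28 minutes leg 3 → 7:58 PM UTC.
Add 3 hours 50 minutes layover in Tehran → 11:48 PM UTC.
Add 3 hours and 30 minutes leg 4 → 3:18 AM UTC (Apr 20).
Nordhavn is UTC+5:30, so local arrival = 3:18 AM + 5:30 = 8:48 AM on Apr 20.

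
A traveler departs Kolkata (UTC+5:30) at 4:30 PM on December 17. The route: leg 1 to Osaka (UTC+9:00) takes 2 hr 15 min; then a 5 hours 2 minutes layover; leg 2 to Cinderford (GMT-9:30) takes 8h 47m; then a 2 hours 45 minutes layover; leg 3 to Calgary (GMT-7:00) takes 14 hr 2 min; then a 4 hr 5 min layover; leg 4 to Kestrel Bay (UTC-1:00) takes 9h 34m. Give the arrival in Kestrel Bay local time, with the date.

8:30 AM on December 19

Convert departure to UTC: 4:30 PM − 5:30 = 11:00 AM UTC on Dec 17.
Add 2 hours and 15 minutes leg 1 → 1:15 PM UTC.
Add 5 hours and 2 minutes layover in Osaka → 6:17 PM UTC.
Add 8 hours and 47 minutes leg 2 → 3:04 AM UTC (Dec 18).
Add 2 hours 45 minutes layover in Cinderford → 5:49 AM UTC.
Add 14 hours and 2 minutes leg 3 → 7:51 PM UTC.
Add 4 hours 5 minutes layover in Calgary → 11:56 PM UTC.
Add 9 hours and 34 minutes leg 4 → 9:30 AM UTC (Dec 19).
Kestrel Bay is UTC−1:00, so local arrival = 9:30 AM − 1:00 = 8:30 AM on Dec 19.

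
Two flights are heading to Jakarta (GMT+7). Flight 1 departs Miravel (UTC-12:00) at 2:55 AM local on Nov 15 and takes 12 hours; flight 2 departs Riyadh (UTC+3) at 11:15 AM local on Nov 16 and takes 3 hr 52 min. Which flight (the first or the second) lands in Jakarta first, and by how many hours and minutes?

the first, by 9 hours 12 minutes

Flight 1 in UTC: 2:55 AM + 12:00 = 2:55 PM on Nov 15.
+12 hours → arrive 2:55 AM UTC on Nov 16.
Flight 2 in UTC: 11:15 AM − 3:00 = 8:15 AM on Nov 16.
+3 hours 52 minutes → arrive 12:07 PM UTC on Nov 16.
Flight 1 lands earlier by 9 hours 12 minutes.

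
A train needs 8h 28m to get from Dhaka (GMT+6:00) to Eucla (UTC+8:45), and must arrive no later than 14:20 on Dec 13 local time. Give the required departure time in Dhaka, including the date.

Target arrival in UTC: 14:20 − 8:45 = 05:35 on Dec 13.
Subtract 8 hours 28 minutes → departure 21:07 UTC on Dec 12.
Dhaka is UTC+6:00: 21:07 + 6:00 = 03:07 on Dec 13.

03:07 on December 13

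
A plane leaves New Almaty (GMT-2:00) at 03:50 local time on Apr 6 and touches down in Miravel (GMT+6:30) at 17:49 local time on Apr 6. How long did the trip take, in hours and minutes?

Departure in UTC: 03:50 + 2:00 = 05:50 on Apr 6.
Arrival in UTC: 17:49 − 6:30 = 11:19 on Apr 6.
Elapsed = 11:19 − 05:50 = 5 hours 29 minutes.

5 hours 29 minutes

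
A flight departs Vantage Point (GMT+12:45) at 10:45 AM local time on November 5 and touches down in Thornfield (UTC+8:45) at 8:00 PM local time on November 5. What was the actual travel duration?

13 hours 15 minutes

Departure in UTC: 10:45 AM − 12:45 = 10:00 PM on Nov 4.
Arrival in UTC: 8:00 PM − 8:45 = 11:15 AM on Nov 5.
Elapsed = 11:15 AM − 10:00 PM (+1 day) = 13 hours 15 minutes.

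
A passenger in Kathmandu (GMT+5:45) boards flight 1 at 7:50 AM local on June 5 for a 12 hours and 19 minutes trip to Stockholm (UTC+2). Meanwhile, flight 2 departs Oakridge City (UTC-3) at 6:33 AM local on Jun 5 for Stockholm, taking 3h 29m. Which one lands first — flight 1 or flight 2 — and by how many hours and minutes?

the second, by 1 hour 22 minutes

Flight 1 in UTC: 7:50 AM − 5:45 = 2:05 AM on Jun 5.
+12 hours 19 minutes → arrive 2:24 PM UTC on Jun 5.
Flight 2 in UTC: 6:33 AM + 3:00 = 9:33 AM on Jun 5.
+3 hours 29 minutes → arrive 1:02 PM UTC on Jun 5.
Flight 2 lands earlier by 1 hour 22 minutes.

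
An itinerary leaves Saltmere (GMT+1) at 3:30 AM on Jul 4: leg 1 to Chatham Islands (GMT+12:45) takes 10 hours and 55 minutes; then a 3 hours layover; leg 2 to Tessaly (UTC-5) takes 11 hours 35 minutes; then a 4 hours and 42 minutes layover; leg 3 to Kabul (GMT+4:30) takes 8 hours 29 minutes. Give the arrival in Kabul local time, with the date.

9:41 PM on Jul 5

Convert departure to UTC: 3:30 AM − 1:00 = 2:30 AM UTC on Jul 4.
Add 10 hours and 55 minutes leg 1 → 1:25 PM UTC.
Add 3 hours layover in Chatham Islands → 4:25 PM UTC.
Add 11 hours 35 minutes leg 2 → 4:00 AM UTC (Jul 5).
Add 4 hours 42 minutes layover in Tessaly → 8:42 AM UTC.
Add 8 hours and 29 minutes leg 3 → 5:11 PM UTC.
Kabul is UTC+4:30, so local arrival = 5:11 PM + 4:30 = 9:41 PM on Jul 5.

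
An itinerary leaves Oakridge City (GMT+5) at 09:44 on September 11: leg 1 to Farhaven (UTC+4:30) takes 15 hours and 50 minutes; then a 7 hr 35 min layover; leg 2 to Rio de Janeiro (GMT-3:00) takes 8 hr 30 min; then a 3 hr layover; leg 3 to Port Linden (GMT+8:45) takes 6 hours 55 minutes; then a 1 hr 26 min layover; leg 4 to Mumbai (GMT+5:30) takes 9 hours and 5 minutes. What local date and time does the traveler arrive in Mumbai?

Convert departure to UTC: 09:44 − 5:00 = 04:44 UTC on Sep 11.
Add 15 hours 50 minutes leg 1 → 20:34 UTC.
Add 7 hours and 35 minutes layover in Farhaven → 04:09 UTC (Sep 12).
Add 8 hours and 30 minutes leg 2 → 12:39 UTC.
Add 3 hours layover in Rio de Janeiro → 15:39 UTC.
Add 6 hours 55 minutes leg 3 → 22:34 UTC.
Add 1 hour and 26 minutes layover in Port Linden → 00:00 UTC (Sep 13).
Add 9 hours and 5 minutes leg 4 → 09:05 UTC.
Mumbai is UTC+5:30, so local arrival = 09:05 + 5:30 = 14:35 on Sep 13.

14:35 on September 13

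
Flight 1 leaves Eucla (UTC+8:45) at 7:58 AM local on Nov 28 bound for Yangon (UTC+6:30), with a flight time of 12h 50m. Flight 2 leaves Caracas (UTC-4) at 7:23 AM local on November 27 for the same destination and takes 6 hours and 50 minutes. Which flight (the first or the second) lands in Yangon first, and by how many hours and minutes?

Flight 1 in UTC: 7:58 AM − 8:45 = 11:13 PM on Nov 27.
+12 hours 50 minutes → arrive 12:03 PM UTC on Nov 28.
Flight 2 in UTC: 7:23 AM + 4:00 = 11:23 AM on Nov 27.
+6 hours 50 minutes → arrive 6:13 PM UTC on Nov 27.
Flight 2 lands earlier by 17 hours 50 minutes.

the second, by 17 hours 50 minutes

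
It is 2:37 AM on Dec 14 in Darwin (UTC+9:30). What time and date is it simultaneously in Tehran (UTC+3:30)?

Tehran is 6:00 behind Darwin.
Shift by the zone difference: 2:37 AM − 6:00 = 8:37 PM on Dec 13 in Tehran.

8:37 PM on Dec 13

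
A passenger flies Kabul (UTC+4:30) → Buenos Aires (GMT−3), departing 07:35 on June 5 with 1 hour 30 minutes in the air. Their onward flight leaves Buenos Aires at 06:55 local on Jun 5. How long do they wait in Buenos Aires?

Convert departure to UTC: 07:35 − 4:30 = 03:05 UTC on Jun 5.
Add 1 hour 30 minutes flight time → 04:35 UTC.
Buenos Aires is UTC−3:00, so local arrival = 04:35 − 3:00 = 01:35 on Jun 5.
Layover = 06:55 − 01:35 = 5 hours 20 minutes.

5 hours 20 minutes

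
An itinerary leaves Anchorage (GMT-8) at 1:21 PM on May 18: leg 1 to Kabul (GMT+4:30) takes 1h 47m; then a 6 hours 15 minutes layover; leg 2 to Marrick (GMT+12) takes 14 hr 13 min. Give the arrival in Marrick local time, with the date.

Convert departure to UTC: 1:21 PM + 8:00 = 9:21 PM UTC on May 18.
Add 1 hour and 47 minutes leg 1 → 11:08 PM UTC.
Add 6 hours and 15 minutes layover in Kabul → 5:23 AM UTC (May 19).
Add 14 hours 13 minutes leg 2 → 7:36 PM UTC.
Marrick is UTC+12:00, so local arrival = 7:36 PM + 12:00 = 7:36 AM on May 20.

7:36 AM on May 20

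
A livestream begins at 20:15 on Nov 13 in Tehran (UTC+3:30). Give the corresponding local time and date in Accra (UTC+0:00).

16:45 on Nov 13

Accra is 3:30 behind Tehran.
Shift by the zone difference: 20:15 − 3:30 = 16:45 on Nov 13 in Accra.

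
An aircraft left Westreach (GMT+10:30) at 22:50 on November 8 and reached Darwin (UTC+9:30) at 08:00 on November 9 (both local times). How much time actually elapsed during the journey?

Departure in UTC: 22:50 − 10:30 = 12:20 on Nov 8.
Arrival in UTC: 08:00 − 9:30 = 22:30 on Nov 8.
Elapsed = 22:30 − 12:20 = 10 hours 10 minutes.

10 hours 10 minutes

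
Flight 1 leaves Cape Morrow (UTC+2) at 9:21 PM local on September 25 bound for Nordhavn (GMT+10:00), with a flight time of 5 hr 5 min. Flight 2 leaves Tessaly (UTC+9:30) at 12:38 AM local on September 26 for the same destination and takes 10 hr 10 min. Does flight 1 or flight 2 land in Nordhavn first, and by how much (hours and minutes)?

the first, by 52 minutes

Flight 1 in UTC: 9:21 PM − 2:00 = 7:21 PM on Sep 25.
+5 hours and 5 minutes → arrive 12:26 AM UTC on Sep 26.
Flight 2 in UTC: 12:38 AM − 9:30 = 3:08 PM on Sep 25.
+10 hours 10 minutes → arrive 1:18 AM UTC on Sep 26.
Flight 1 lands earlier by 52 minutes.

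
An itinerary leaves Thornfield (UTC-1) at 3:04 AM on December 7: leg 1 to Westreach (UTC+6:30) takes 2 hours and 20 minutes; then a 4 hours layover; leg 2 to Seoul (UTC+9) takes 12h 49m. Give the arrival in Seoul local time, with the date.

8:13 AM on Dec 8

Convert departure to UTC: 3:04 AM + 1:00 = 4:04 AM UTC on Dec 7.
Add 2 hours 20 minutes leg 1 → 6:24 AM UTC.
Add 4 hours layover in Westreach → 10:24 AM UTC.
Add 12 hours and 49 minutes leg 2 → 11:13 PM UTC.
Seoul is UTC+9:00, so local arrival = 11:13 PM + 9:00 = 8:13 AM on Dec 8.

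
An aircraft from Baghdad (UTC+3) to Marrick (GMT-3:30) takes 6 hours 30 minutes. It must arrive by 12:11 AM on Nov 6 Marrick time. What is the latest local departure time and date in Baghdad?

Target arrival in UTC: 12:11 AM + 3:30 = 3:41 AM on Nov 6.
Subtract 6 hours 30 minutes → departure 9:11 PM UTC on Nov 5.
Baghdad is UTC+3:00: 9:11 PM + 3:00 = 12:11 AM on Nov 6.

12:11 AM on November 6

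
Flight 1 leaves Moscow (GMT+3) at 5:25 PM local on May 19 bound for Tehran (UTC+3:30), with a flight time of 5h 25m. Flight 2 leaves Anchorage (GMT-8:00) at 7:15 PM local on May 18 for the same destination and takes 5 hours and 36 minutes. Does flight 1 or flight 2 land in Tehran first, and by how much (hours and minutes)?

Flight 1 in UTC: 5:25 PM − 3:00 = 2:25 PM on May 19.
+5 hours 25 minutes → arrive 7:50 PM UTC on May 19.
Flight 2 in UTC: 7:15 PM + 8:00 = 3:15 AM on May 19.
+5 hours and 36 minutes → arrive 8:51 AM UTC on May 19.
Flight 2 lands earlier by 10 hours 59 minutes.

the second, by 10 hours 59 minutes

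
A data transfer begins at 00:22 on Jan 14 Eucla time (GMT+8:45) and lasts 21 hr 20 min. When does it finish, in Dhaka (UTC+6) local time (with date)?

Convert start to UTC: 00:22 − 8:45 = 15:37 UTC on Jan 13.
Add 21 hours and 20 minutes duration → 12:57 UTC (Jan 14).
Dhaka is UTC+6:00, so local end time = 12:57 + 6:00 = 18:57 on Jan 14.

18:57 on January 14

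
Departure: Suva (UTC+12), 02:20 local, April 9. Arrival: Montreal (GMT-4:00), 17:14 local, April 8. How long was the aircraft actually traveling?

6 hours 54 minutes

Departure in UTC: 02:20 − 12:00 = 14:20 on Apr 8.
Arrival in UTC: 17:14 + 4:00 = 21:14 on Apr 8.
Elapsed = 21:14 − 14:20 = 6 hours 54 minutes.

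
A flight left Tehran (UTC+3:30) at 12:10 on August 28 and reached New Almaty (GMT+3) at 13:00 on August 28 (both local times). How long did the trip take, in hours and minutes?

1 hour 20 minutes

Departure in UTC: 12:10 − 3:30 = 08:40 on Aug 28.
Arrival in UTC: 13:00 − 3:00 = 10:00 on Aug 28.
Elapsed = 10:00 − 08:40 = 1 hour 20 minutes.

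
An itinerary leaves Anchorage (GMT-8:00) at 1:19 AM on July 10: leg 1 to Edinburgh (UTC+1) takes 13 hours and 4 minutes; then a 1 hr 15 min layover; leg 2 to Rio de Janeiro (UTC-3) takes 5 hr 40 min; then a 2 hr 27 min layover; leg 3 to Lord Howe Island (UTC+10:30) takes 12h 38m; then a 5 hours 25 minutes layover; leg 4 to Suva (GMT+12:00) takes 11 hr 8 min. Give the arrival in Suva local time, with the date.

12:56 AM on Jul 13

Convert departure to UTC: 1:19 AM + 8:00 = 9:19 AM UTC on Jul 10.
Add 13 hours 4 minutes leg 1 → 10:23 PM UTC.
Add 1 hour 15 minutes layover in Edinburgh → 11:38 PM UTC.
Add 5 hours 40 minutes leg 2 → 5:18 AM UTC (Jul 11).
Add 2 hours and 27 minutes layover in Rio de Janeiro → 7:45 AM UTC.
Add 12 hours and 38 minutes leg 3 → 8:23 PM UTC.
Add 5 hours and 25 minutes layover in Lord Howe Island → 1:48 AM UTC (Jul 12).
Add 11 hours 8 minutes leg 4 → 12:56 PM UTC.
Suva is UTC+12:00, so local arrival = 12:56 PM + 12:00 = 12:56 AM on Jul 13.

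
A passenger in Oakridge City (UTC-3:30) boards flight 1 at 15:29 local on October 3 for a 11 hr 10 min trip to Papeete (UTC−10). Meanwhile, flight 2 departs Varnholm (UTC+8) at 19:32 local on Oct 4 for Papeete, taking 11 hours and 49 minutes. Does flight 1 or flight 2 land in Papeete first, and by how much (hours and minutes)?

the first, by 17 hours 12 minutes

Flight 1 in UTC: 15:29 + 3:30 = 18:59 on Oct 3.
+11 hours 10 minutes → arrive 06:09 UTC on Oct 4.
Flight 2 in UTC: 19:32 − 8:00 = 11:32 on Oct 4.
+11 hours 49 minutes → arrive 23:21 UTC on Oct 4.
Flight 1 lands earlier by 17 hours 12 minutes.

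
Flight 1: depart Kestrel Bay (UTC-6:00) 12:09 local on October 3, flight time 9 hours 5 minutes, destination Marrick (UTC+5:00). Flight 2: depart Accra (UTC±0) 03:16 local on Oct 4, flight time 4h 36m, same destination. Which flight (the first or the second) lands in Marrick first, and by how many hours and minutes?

the first, by 4 hours 38 minutes

Flight 1 in UTC: 12:09 + 6:00 = 18:09 on Oct 3.
+9 hours 5 minutes → arrive 03:14 UTC on Oct 4.
Flight 2 departs at 03:16 UTC (Oct 4).
+4 hours 36 minutes → arrive 07:52 UTC on Oct 4.
Flight 1 lands earlier by 4 hours 38 minutes.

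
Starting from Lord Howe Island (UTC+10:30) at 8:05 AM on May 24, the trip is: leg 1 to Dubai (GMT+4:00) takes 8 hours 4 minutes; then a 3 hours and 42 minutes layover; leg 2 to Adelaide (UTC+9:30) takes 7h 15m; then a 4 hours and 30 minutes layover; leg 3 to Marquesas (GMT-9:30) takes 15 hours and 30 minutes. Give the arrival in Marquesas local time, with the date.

3:06 AM on May 25

Convert departure to UTC: 8:05 AM − 10:30 = 9:35 PM UTC on May 23.
Add 8 hours 4 minutes leg 1 → 5:39 AM UTC (May 24).
Add 3 hours and 42 minutes layover in Dubai → 9:21 AM UTC.
Add 7 hours 15 minutes leg 2 → 4:36 PM UTC.
Add 4 hours and 30 minutes layover in Adelaide → 9:06 PM UTC.
Add 15 hours 30 minutes leg 3 → 12:36 PM UTC (May 25).
Marquesas is UTC−9:30, so local arrival = 12:36 PM − 9:30 = 3:06 AM on May 25.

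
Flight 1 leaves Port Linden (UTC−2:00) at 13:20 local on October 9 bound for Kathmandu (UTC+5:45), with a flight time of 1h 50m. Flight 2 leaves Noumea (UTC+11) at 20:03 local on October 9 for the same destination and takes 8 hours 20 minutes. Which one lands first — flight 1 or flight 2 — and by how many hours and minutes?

the first, by 13 minutes

Flight 1 in UTC: 13:20 + 2:00 = 15:20 on Oct 9.
+1 hour and 50 minutes → arrive 17:10 UTC on Oct 9.
Flight 2 in UTC: 20:03 − 11:00 = 09:03 on Oct 9.
+8 hours 20 minutes → arrive 17:23 UTC on Oct 9.
Flight 1 lands earlier by 13 minutes.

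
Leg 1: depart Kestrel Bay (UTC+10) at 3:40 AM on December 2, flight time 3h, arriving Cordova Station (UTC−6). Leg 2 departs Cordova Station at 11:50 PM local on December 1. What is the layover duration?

9 hours 10 minutes

Convert departure to UTC: 3:40 AM − 10:00 = 5:40 PM UTC on Dec 1.
Add 3 hours flight time → 8:40 PM UTC.
Cordova Station is UTC−6:00, so local arrival = 8:40 PM − 6:00 = 2:40 PM on Dec 1.
Layover = 11:50 PM − 2:40 PM = 9 hours 10 minutes.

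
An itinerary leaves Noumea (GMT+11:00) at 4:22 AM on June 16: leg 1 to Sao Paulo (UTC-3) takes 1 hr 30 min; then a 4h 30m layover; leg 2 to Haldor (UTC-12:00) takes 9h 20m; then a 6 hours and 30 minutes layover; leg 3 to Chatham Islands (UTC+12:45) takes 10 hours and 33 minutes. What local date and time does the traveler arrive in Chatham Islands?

2:30 PM on Jun 17

Convert departure to UTC: 4:22 AM − 11:00 = 5:22 PM UTC on Jun 15.
Add 1 hour 30 minutes leg 1 → 6:52 PM UTC.
Add 4 hours 30 minutes layover in Sao Paulo → 11:22 PM UTC.
Add 9 hours and 20 minutes leg 2 → 8:42 AM UTC (Jun 16).
Add 6 hours and 30 minutes layover in Haldor → 3:12 PM UTC.
Add 10 hours 33 minutes leg 3 → 1:45 AM UTC (Jun 17).
Chatham Islands is UTC+12:45, so local arrival = 1:45 AM + 12:45 = 2:30 PM on Jun 17.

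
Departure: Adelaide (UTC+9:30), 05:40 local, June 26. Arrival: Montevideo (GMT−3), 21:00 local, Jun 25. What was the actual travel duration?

Departure in UTC: 05:40 − 9:30 = 20:10 on Jun 25.
Arrival in UTC: 21:00 + 3:00 = 00:00 on Jun 26.
Elapsed = 00:00 − 20:10 (+1 day) = 3 hours 50 minutes.

3 hours 50 minutes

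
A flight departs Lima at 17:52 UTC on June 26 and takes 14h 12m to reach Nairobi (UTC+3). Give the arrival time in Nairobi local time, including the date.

Departure is given in UTC: 17:52 on Jun 26.
Add 14 hours 12 minutes → 08:04 UTC (Jun 27).
Nairobi is UTC+3:00: 08:04 + 3:00 = 11:04 on Jun 27.

11:04 on Jun 27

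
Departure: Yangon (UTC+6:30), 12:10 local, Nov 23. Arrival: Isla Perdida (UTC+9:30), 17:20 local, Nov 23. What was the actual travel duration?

2 hours 10 minutes

Departure in UTC: 12:10 − 6:30 = 05:40 on Nov 23.
Arrival in UTC: 17:20 − 9:30 = 07:50 on Nov 23.
Elapsed = 07:50 − 05:40 = 2 hours 10 minutes.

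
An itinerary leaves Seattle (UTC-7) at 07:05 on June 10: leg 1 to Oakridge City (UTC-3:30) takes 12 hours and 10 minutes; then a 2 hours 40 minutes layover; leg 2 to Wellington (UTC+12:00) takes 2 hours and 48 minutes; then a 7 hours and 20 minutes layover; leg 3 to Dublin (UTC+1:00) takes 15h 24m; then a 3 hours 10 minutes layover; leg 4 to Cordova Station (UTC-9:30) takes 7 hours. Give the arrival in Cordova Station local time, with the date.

07:07 on June 12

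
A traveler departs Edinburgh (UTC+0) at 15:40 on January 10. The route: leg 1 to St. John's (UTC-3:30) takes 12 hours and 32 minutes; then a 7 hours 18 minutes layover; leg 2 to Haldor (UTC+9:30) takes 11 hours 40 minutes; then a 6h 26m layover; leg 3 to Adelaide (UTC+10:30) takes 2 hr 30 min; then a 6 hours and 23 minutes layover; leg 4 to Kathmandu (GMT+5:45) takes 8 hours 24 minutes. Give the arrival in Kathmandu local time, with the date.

04:38 on Jan 13

Edinburgh is at UTC+0, so departure is already 15:40 UTC on Jan 10.
Add 12 hours and 32 minutes leg 1 → 04:12 UTC (Jan 11).
Add 7 hours and 18 minutes layover in St. John's → 11:30 UTC.
Add 11 hours and 40 minutes leg 2 → 23:10 UTC.
Add 6 hours 26 minutes layover in Haldor → 05:36 UTC (Jan 12).
Add 2 hours 30 minutes leg 3 → 08:06 UTC.
Add 6 hours 23 minutes layover in Adelaide → 14:29 UTC.
Add 8 hours and 24 minutes leg 4 → 22:53 UTC.
Kathmandu is UTC+5:45, so local arrival = 22:53 + 5:45 = 04:38 on Jan 13.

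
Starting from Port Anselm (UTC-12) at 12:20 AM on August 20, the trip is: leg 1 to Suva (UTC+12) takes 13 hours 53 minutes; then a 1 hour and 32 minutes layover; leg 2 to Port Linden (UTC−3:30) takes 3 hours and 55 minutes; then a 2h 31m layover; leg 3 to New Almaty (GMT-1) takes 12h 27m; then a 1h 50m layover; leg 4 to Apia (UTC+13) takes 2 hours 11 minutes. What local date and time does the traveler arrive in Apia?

Convert departure to UTC: 12:20 AM + 12:00 = 12:20 PM UTC on Aug 20.
Add 13 hours 53 minutes leg 1 → 2:13 AM UTC (Aug 21).
Add 1 hour and 32 minutes layover in Suva → 3:45 AM UTC.
Add 3 hours and 55 minutes leg 2 → 7:40 AM UTC.
Add 2 hours 31 minutes layover in Port Linden → 10:11 AM UTC.
Add 12 hours and 27 minutes leg 3 → 10:38 PM UTC.
Add 1 hour and 50 minutes layover in New Almaty → 12:28 AM UTC (Aug 22).
Add 2 hours and 11 minutes leg 4 → 2:39 AM UTC.
Apia is UTC+13:00, so local arrival = 2:39 AM + 13:00 = 3:39 PM on Aug 22.

3:39 PM on August 22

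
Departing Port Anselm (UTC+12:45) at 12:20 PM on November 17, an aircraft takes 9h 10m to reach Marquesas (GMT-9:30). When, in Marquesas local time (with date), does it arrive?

Marquesas is 22:15 behind Port Anselm.
After 9 hours and 10 minutes it is 9:30 PM in Port Anselm.
Shift by the zone difference: 9:30 PM − 22:15 = 11:15 PM on Nov 16 in Marquesas.

11:15 PM on Nov 16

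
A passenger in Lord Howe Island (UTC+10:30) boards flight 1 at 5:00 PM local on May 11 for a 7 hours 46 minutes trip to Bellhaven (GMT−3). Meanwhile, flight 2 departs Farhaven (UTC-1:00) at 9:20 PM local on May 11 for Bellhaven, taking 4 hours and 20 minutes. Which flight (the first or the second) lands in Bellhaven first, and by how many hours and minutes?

Flight 1 in UTC: 5:00 PM − 10:30 = 6:30 AM on May 11.
+7 hours 46 minutes → arrive 2:16 PM UTC on May 11.
Flight 2 in UTC: 9:20 PM + 1:00 = 10:20 PM on May 11.
+4 hours and 20 minutes → arrive 2:40 AM UTC on May 12.
Flight 1 lands earlier by 12 hours 24 minutes.

the first, by 12 hours 24 minutes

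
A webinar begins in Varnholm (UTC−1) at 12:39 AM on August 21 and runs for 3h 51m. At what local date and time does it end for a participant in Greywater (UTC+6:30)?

Convert start to UTC: 12:39 AM + 1:00 = 1:39 AM UTC on Aug 21.
Add 3 hours 51 minutes duration → 5:30 AM UTC.
Greywater is UTC+6:30, so local end time = 5:30 AM + 6:30 = 12:00 PM on Aug 21.

12:00 PM on August 21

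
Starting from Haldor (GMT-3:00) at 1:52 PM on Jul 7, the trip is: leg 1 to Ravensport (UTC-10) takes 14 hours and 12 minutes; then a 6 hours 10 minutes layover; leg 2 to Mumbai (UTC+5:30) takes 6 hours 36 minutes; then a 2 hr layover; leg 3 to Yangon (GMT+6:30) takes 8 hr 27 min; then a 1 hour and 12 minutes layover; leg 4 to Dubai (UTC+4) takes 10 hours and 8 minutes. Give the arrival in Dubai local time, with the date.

9:37 PM on July 9

Convert departure to UTC: 1:52 PM + 3:00 = 4:52 PM UTC on Jul 7.
Add 14 hours 12 minutes leg 1 → 7:04 AM UTC (Jul 8).
Add 6 hours and 10 minutes layover in Ravensport → 1:14 PM UTC.
Add 6 hours 36 minutes leg 2 → 7:50 PM UTC.
Add 2 hours layover in Mumbai → 9:50 PM UTC.
Add 8 hours 27 minutes leg 3 → 6:17 AM UTC (Jul 9).
Add 1 hour and 12 minutes layover in Yangon → 7:29 AM UTC.
Add 10 hours and 8 minutes leg 4 → 5:37 PM UTC.
Dubai is UTC+4:00, so local arrival = 5:37 PM + 4:00 = 9:37 PM on Jul 9.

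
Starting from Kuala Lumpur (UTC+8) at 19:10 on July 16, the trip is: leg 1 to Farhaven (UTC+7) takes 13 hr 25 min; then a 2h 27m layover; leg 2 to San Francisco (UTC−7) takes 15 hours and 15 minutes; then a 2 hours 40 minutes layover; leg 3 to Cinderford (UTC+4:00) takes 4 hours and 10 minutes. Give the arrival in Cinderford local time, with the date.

Convert departure to UTC: 19:10 − 8:00 = 11:10 UTC on Jul 16.
Add 13 hours and 25 minutes leg 1 → 00:35 UTC (Jul 17).
Add 2 hours and 27 minutes layover in Farhaven → 03:02 UTC.
Add 15 hours 15 minutes leg 2 → 18:17 UTC.
Add 2 hours and 40 minutes layover in San Francisco → 20:57 UTC.
Add 4 hours 10 minutes leg 3 → 01:07 UTC (Jul 18).
Cinderford is UTC+4:00, so local arrival = 01:07 + 4:00 = 05:07 on Jul 18.

05:07 on July 18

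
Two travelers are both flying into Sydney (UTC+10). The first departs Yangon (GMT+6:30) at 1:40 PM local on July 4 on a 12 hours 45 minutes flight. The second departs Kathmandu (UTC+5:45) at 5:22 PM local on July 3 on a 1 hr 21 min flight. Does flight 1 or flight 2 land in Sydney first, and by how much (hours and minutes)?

Flight 1 in UTC: 1:40 PM − 6:30 = 7:10 AM on Jul 4.
+12 hours and 45 minutes → arrive 7:55 PM UTC on Jul 4.
Flight 2 in UTC: 5:22 PM − 5:45 = 11:37 AM on Jul 3.
+1 hour 21 minutes → arrive 12:58 PM UTC on Jul 3.
Flight 2 lands earlier by 30 hours 57 minutes.

the second, by 30 hours 57 minutes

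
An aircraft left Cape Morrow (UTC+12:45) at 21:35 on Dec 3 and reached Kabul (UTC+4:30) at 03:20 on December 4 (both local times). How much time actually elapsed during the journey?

14 hours

Departure in UTC: 21:35 − 12:45 = 08:50 on Dec 3.
Arrival in UTC: 03:20 − 4:30 = 22:50 on Dec 3.
Elapsed = 22:50 − 08:50 = 14 hours.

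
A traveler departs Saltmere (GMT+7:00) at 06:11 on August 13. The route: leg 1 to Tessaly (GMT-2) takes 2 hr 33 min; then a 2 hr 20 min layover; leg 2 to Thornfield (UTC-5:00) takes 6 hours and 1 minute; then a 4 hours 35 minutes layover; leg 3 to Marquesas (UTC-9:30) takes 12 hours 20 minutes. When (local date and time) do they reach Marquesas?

17:30 on Aug 13

Convert departure to UTC: 06:11 − 7:00 = 23:11 UTC on Aug 12.
Add 2 hours 33 minutes leg 1 → 01:44 UTC (Aug 13).
Add 2 hours 20 minutes layover in Tessaly → 04:04 UTC.
Add 6 hours 1 minute leg 2 → 10:05 UTC.
Add 4 hours and 35 minutes layover in Thornfield → 14:40 UTC.
Add 12 hours 20 minutes leg 3 → 03:00 UTC (Aug 14).
Marquesas is UTC−9:30, so local arrival = 03:00 − 9:30 = 17:30 on Aug 13.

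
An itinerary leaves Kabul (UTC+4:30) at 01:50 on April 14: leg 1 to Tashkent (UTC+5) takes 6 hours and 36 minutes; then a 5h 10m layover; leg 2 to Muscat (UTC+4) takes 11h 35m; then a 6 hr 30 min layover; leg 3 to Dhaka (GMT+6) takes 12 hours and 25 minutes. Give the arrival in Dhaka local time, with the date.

Convert departure to UTC: 01:50 − 4:30 = 21:20 UTC on Apr 13.
Add 6 hours and 36 minutes leg 1 → 03:56 UTC (Apr 14).
Add 5 hours 10 minutes layover in Tashkent → 09:06 UTC.
Add 11 hours 35 minutes leg 2 → 20:41 UTC.
Add 6 hours and 30 minutes layover in Muscat → 03:11 UTC (Apr 15).
Add 12 hours and 25 minutes leg 3 → 15:36 UTC.
Dhaka is UTC+6:00, so local arrival = 15:36 + 6:00 = 21:36 on Apr 15.

21:36 on Apr 15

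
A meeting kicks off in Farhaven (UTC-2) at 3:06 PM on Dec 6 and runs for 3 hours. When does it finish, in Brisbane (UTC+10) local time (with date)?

Convert start to UTC: 3:06 PM + 2:00 = 5:06 PM UTC on Dec 6.
Add 3 hours duration → 8:06 PM UTC.
Brisbane is UTC+10:00, so local end time = 8:06 PM + 10:00 = 6:06 AM on Dec 7.

6:06 AM on Dec 7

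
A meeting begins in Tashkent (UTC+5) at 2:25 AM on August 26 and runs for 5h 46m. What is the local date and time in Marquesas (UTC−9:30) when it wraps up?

Convert start to UTC: 2:25 AM − 5:00 = 9:25 PM UTC on Aug 25.
Add 5 hours and 46 minutes duration → 3:11 AM UTC (Aug 26).
Marquesas is UTC−9:30, so local end time = 3:11 AM − 9:30 = 5:41 PM on Aug 25.

5:41 PM on August 25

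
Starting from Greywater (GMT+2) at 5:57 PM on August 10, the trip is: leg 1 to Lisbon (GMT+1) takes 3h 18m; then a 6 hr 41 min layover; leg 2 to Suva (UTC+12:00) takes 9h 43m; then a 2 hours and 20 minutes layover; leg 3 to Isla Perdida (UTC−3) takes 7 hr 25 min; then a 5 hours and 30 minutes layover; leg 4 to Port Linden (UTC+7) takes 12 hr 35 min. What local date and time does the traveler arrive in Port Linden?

Convert departure to UTC: 5:57 PM − 2:00 = 3:57 PM UTC on Aug 10.
Add 3 hours and 18 minutes leg 1 → 7:15 PM UTC.
Add 6 hours 41 minutes layover in Lisbon → 1:56 AM UTC (Aug 11).
Add 9 hours 43 minutes leg 2 → 11:39 AM UTC.
Add 2 hours and 20 minutes layover in Suva → 1:59 PM UTC.
Add 7 hours and 25 minutes leg 3 → 9:24 PM UTC.
Add 5 hours and 30 minutes layover in Isla Perdida → 2:54 AM UTC (Aug 12).
Add 12 hours 35 minutes leg 4 → 3:29 PM UTC.
Port Linden is UTC+7:00, so local arrival = 3:29 PM + 7:00 = 10:29 PM on Aug 12.

10:29 PM on August 12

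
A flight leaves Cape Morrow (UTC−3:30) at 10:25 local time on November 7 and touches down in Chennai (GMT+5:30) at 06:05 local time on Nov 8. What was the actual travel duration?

10 hours 40 minutes

Chennai is 9:00 ahead of Cape Morrow.
Clock-face elapsed time (ignoring zones) is 19 hours 40 minutes.
Actual elapsed = 19 hours 40 minutes − 9:00 = 10 hours 40 minutes.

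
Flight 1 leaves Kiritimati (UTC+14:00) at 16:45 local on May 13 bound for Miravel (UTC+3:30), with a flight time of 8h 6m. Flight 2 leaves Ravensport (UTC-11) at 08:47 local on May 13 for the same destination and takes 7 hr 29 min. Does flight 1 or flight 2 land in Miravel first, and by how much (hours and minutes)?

Flight 1 in UTC: 16:45 − 14:00 = 02:45 on May 13.
+8 hours 6 minutes → arrive 10:51 UTC on May 13.
Flight 2 in UTC: 08:47 + 11:00 = 19:47 on May 13.
+7 hours and 29 minutes → arrive 03:16 UTC on May 14.
Flight 1 lands earlier by 16 hours 25 minutes.

the first, by 16 hours 25 minutes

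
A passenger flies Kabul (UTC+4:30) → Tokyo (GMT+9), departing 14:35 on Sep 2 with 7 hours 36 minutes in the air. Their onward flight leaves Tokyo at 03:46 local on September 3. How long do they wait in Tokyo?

Convert departure to UTC: 14:35 − 4:30 = 10:05 UTC on Sep 2.
Add 7 hours 36 minutes flight time → 17:41 UTC.
Tokyo is UTC+9:00, so local arrival = 17:41 + 9:00 = 02:41 on Sep 3.
Layover = 03:46 − 02:41 = 1 hour 5 minutes.

1 hour 5 minutes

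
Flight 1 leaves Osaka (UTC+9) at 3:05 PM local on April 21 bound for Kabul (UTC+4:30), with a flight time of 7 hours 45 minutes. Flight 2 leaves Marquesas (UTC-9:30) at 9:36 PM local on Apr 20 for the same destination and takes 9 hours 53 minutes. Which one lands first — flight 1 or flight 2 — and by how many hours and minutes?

the first, by 3 hours 9 minutes

Flight 1 in UTC: 3:05 PM − 9:00 = 6:05 AM on Apr 21.
+7 hours and 45 minutes → arrive 1:50 PM UTC on Apr 21.
Flight 2 in UTC: 9:36 PM + 9:30 = 7:06 AM on Apr 21.
+9 hours 53 minutes → arrive 4:59 PM UTC on Apr 21.
Flight 1 lands earlier by 3 hours 9 minutes.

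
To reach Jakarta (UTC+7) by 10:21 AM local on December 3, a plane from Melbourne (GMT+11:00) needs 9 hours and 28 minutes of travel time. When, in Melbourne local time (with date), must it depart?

4:53 AM on December 3

Target arrival in UTC: 10:21 AM − 7:00 = 3:21 AM on Dec 3.
Subtract 9 hours 28 minutes → departure 5:53 PM UTC on Dec 2.
Melbourne is UTC+11:00: 5:53 PM + 11:00 = 4:53 AM on Dec 3.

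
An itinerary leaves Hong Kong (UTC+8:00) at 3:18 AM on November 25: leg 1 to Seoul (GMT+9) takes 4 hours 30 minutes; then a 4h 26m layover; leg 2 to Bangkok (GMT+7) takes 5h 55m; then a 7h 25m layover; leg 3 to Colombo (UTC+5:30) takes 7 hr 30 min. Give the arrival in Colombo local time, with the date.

Convert departure to UTC: 3:18 AM − 8:00 = 7:18 PM UTC on Nov 24.
Add 4 hours 30 minutes leg 1 → 11:48 PM UTC.
Add 4 hours and 26 minutes layover in Seoul → 4:14 AM UTC (Nov 25).
Add 5 hours and 55 minutes leg 2 → 10:09 AM UTC.
Add 7 hours and 25 minutes layover in Bangkok → 5:34 PM UTC.
Add 7 hours 30 minutes leg 3 → 1:04 AM UTC (Nov 26).
Colombo is UTC+5:30, so local arrival = 1:04 AM + 5:30 = 6:34 AM on Nov 26.

6:34 AM on November 26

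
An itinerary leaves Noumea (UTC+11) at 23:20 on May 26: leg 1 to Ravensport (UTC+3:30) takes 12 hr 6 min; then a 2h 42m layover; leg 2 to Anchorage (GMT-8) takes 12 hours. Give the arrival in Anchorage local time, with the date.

Convert departure to UTC: 23:20 − 11:00 = 12:20 UTC on May 26.
Add 12 hours 6 minutes leg 1 → 00:26 UTC (May 27).
Add 2 hours 42 minutes layover in Ravensport → 03:08 UTC.
Add 12 hours leg 2 → 15:08 UTC.
Anchorage is UTC−8:00, so local arrival = 15:08 − 8:00 = 07:08 on May 27.

07:08 on May 27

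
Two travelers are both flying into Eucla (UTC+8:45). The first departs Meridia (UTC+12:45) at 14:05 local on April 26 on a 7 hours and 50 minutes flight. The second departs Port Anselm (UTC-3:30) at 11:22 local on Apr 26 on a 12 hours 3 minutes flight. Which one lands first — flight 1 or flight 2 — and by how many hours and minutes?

the first, by 17 hours 45 minutes

Flight 1 in UTC: 14:05 − 12:45 = 01:20 on Apr 26.
+7 hours and 50 minutes → arrive 09:10 UTC on Apr 26.
Flight 2 in UTC: 11:22 + 3:30 = 14:52 on Apr 26.
+12 hours and 3 minutes → arrive 02:55 UTC on Apr 27.
Flight 1 lands earlier by 17 hours 45 minutes.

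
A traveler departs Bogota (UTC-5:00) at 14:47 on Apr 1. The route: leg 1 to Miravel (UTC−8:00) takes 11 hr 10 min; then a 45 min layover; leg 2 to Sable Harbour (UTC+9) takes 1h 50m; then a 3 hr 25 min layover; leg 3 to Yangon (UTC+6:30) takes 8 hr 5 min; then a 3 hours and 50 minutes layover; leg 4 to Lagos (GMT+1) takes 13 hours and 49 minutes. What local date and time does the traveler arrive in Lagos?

Convert departure to UTC: 14:47 + 5:00 = 19:47 UTC on Apr 1.
Add 11 hours 10 minutes leg 1 → 06:57 UTC (Apr 2).
Add 45 minutes layover in Miravel → 07:42 UTC.
Add 1 hour and 50 minutes leg 2 → 09:32 UTC.
Add 3 hours 25 minutes layover in Sable Harbour → 12:57 UTC.
Add 8 hours 5 minutes leg 3 → 21:02 UTC.
Add 3 hours 50 minutes layover in Yangon → 00:52 UTC (Apr 3).
Add 13 hours 49 minutes leg 4 → 14:41 UTC.
Lagos is UTC+1:00, so local arrival = 14:41 + 1:00 = 15:41 on Apr 3.

15:41 on April 3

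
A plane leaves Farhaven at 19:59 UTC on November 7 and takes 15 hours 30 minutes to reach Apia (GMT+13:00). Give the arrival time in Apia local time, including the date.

Departure is given in UTC: 19:59 on Nov 7.
Add 15 hours and 30 minutes → 11:29 UTC (Nov 8).
Apia is UTC+13:00: 11:29 + 13:00 = 00:29 on Nov 9.

00:29 on November 9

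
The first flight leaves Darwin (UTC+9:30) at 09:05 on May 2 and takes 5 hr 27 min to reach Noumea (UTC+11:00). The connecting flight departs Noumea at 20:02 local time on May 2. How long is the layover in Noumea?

Convert departure to UTC: 09:05 − 9:30 = 23:35 UTC on May 1.
Add 5 hours and 27 minutes flight time → 05:02 UTC (May 2).
Noumea is UTC+11:00, so local arrival = 05:02 + 11:00 = 16:02 on May 2.
Layover = 20:02 − 16:02 = 4 hours.

4 hours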